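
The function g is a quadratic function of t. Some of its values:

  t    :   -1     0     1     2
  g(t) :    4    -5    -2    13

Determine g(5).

First differences: -9, 3, 15. Second differences: 12, 12.
Level-2 differences are constant, so g has degree 2.
Fitting a degree-2 polynomial gives g(t) = 6t² - 3t - 5.
Then g(5) = 130.

130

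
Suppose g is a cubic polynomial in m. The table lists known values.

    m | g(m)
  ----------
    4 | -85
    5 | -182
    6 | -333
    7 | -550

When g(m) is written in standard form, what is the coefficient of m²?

Write g(m) = am³ + bm² + cm + d; the 4 given values yield a linear system in the 4 coefficients.
Solving, g(m) = -2m³ + 3m² - 2m + 3.
The coefficient of m² is 3.

3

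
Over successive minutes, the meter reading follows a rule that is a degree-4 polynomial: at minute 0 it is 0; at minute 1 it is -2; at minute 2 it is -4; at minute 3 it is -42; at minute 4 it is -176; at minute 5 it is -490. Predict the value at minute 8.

Write the value at t as T(t).
Write T(t) = at^4 + bt³ + ct² + dt + e; the 6 given values yield a linear system in the 5 coefficients.
Solving, T(t) = -t^4 + 7t² - 8t.
Then T(8) = -3712.

-3712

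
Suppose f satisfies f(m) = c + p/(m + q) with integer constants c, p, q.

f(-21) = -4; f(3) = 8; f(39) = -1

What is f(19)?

0

(f(m) − c)(m + q) = p for each data point; the three points give a linear system in c and q, then p follows.
Solving: c = -2, q = 1, p = 40, so f(m) = -2 + 40/(m + 1).
Then f(19) = -2 + 40/20 = 0.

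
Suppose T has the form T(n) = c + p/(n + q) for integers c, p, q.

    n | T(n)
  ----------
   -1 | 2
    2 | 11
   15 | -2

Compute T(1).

(T(n) − c)(n + q) = p for each data point; the three points give a linear system in c and q, then p follows.
Solving: c = -1, q = -3, p = -12, so T(n) = -1 − 12/(n − 3).
Then T(1) = -1 − 12/(-2) = 5.

5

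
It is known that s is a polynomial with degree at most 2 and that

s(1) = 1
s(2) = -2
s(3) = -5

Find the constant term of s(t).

4

Write s(t) = at² + bt + c; the 3 given values yield a linear system in the 3 coefficients.
Solving, the leading coefficient vanishes, and s(t) = -3t + 4.
The constant term is s(0) = 4.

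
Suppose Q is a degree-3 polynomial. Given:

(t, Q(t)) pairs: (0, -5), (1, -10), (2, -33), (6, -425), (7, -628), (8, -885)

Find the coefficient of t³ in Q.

Write Q(t) = at³ + bt² + ct + d; the 6 given values yield a linear system in the 4 coefficients.
Solving, Q(t) = -t³ - 6t² + 2t - 5.
The coefficient of t³ is -1.

-1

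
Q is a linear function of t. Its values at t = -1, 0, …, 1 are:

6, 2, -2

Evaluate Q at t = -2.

10

First differences: -4, -4.
Level-1 differences are constant, so Q has degree 1.
Fitting a degree-1 polynomial gives Q(t) = -4t + 2.
Then Q(-2) = 10.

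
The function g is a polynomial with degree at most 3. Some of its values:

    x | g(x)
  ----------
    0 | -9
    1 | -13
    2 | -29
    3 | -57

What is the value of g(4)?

-97

First differences: -4, -16, -28. Second differences: -12, -12.
Level-2 differences are constant, so g has degree 2.
Fitting a degree-2 polynomial gives g(x) = -6x² + 2x - 9.
Then g(4) = -97.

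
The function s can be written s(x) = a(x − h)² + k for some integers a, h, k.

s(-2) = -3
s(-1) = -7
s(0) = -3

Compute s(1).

9

First differences -4, 4; second difference 8 = 2a, so a = 4.
Expanding, the x-coefficient is −2ah = -8h; matching it to the data gives h = -1, and then k = -7.
So s(x) = 4(x + 1)² − 7.
s(1) = 4·2² − 7 = 9.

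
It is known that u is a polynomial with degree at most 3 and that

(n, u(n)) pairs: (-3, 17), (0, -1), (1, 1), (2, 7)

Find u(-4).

31

Write u(n) = an³ + bn² + cn + d; the 4 given values yield a linear system in the 4 coefficients.
Solving, the leading coefficient vanishes, and u(n) = 2n² - 1.
Then u(-4) = 31.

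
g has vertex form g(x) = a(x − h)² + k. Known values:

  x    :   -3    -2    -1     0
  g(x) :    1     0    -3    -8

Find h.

First differences -1, -3, -5; second difference -2 = 2a, so a = -1.
Expanding, the x-coefficient is −2ah = 2h; matching it to the data gives h = -3, and then k = 1.
So g(x) = -1(x + 3)² + 1.
Hence h = -3.

-3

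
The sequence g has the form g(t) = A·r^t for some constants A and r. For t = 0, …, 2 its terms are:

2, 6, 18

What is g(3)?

Consecutive ratio: 6/2 = 3, and 18/6 = 3, so r = 3.
Then A·3^0 = 2 gives A = 2, and g(t) = 2·3^t.
g(3) = 2·3^3 = 54.

54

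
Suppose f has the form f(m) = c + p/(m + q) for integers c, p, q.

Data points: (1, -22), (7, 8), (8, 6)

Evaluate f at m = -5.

-7

(f(m) − c)(m + q) = p for each data point; the three points give a linear system in c and q, then p follows.
Solving: c = -2, q = -3, p = 40, so f(m) = -2 + 40/(m − 3).
Then f(-5) = -2 + 40/(-8) = -7.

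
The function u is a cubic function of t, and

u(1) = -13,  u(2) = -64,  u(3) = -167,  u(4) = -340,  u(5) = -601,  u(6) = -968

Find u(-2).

8

Write u(t) = at³ + bt² + ct + d; the 6 given values yield a linear system in the 4 coefficients.
Solving, u(t) = -3t³ - 8t² - 6t + 4.
Then u(-2) = 8.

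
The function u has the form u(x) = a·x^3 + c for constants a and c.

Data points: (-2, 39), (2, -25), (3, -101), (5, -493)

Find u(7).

From u(-2) = 39 and u(2) = -25: -8a + c = 39 and 8a + c = -25.
Subtracting: 16a = -64, so a = -4; then c = 39 − (-4)·(-8) = 7.
So u(x) = -4x³ + 7, and u(7) = -1365.

-1365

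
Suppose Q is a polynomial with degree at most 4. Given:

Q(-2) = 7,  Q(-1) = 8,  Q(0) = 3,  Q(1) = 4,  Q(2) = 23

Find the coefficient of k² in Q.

3

Write Q(k) = ak^4 + bk³ + ck² + dk + e; the 5 given values yield a linear system in the 5 coefficients.
Solving, the leading coefficient vanishes, and Q(k) = 2k³ + 3k² - 4k + 3.
The coefficient of k² is 3.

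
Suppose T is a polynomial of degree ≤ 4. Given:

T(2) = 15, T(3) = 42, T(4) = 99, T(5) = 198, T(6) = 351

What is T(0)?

3

First differences: 27, 57, 99, 153. Second differences: 30, 42, 54. Third differences: 12, 12.
Level-3 differences are constant, so T has degree 3.
Fitting a degree-3 polynomial gives T(m) = 2m³ - 3m² + 4m + 3.
The constant term is T(0) = 3.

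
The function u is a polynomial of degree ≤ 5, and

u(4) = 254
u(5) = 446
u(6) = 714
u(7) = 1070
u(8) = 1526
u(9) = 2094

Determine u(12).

First differences: 192, 268, 356, 456, 568. Second differences: 76, 88, 100, 112. Third differences: 12, 12, 12.
Level-3 differences are constant, so u has degree 3.
Fitting a degree-3 polynomial gives u(k) = 2k³ + 8k² - 2k + 6.
Then u(12) = 4590.

4590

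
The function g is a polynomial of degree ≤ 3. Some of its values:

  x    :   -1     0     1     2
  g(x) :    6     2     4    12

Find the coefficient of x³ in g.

0

Write g(x) = ax³ + bx² + cx + d; the 4 given values yield a linear system in the 4 coefficients.
Solving, the leading coefficient vanishes, and g(x) = 3x² - x + 2.
The coefficient of x³ is 0.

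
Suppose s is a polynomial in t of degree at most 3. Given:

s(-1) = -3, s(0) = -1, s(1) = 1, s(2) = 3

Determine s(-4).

-9

First differences: 2, 2, 2.
Level-1 differences are constant, so s has degree 1.
Fitting a degree-1 polynomial gives s(t) = 2t - 1.
Then s(-4) = -9.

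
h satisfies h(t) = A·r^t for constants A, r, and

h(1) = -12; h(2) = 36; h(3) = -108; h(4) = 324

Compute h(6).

2916

Consecutive ratio: 36/(-12) = -3, and -108/36 = -3, so r = -3.
Then A·(-3)^1 = -12 gives A = 4, and h(t) = 4·(-3)^t.
h(6) = 4·(-3)^6 = 2916.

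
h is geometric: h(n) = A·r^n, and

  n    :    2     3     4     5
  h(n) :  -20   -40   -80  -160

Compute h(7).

-640

Consecutive ratio: -40/(-20) = 2, and -80/(-40) = 2, so r = 2.
Then A·2^2 = -20 gives A = -5, and h(n) = -5·2^n.
h(7) = -5·2^7 = -640.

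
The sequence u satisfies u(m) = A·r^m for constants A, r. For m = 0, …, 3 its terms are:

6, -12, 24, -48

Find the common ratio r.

Consecutive ratio: -12/6 = -2, and 24/(-12) = -2, so r = -2.
Then A·(-2)^0 = 6 gives A = 6, and u(m) = 6·(-2)^m.

-2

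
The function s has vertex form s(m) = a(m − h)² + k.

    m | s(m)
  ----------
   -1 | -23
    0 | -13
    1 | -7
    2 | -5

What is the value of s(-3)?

-55

First differences 10, 6, 2; second difference -4 = 2a, so a = -2.
Expanding, the m-coefficient is −2ah = 4h; matching it to the data gives h = 2, and then k = -5.
So s(m) = -2(m − 2)² − 5.
s(-3) = -2·(-5)² − 5 = -55.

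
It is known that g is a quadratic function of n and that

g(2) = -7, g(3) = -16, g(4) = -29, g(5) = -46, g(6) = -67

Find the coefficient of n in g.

1

First differences: -9, -13, -17, -21. Second differences: -4, -4, -4.
Level-2 differences are constant, so g has degree 2.
Fitting a degree-2 polynomial gives g(n) = -2n² + n - 1.
The coefficient of n is 1.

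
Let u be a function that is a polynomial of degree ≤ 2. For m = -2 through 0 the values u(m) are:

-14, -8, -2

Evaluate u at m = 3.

First differences: 6, 6.
Level-1 differences are constant, so u has degree 1.
Fitting a degree-1 polynomial gives u(m) = 6m - 2.
Then u(3) = 16.

16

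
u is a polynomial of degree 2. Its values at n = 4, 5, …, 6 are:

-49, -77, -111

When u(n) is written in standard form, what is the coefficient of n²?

-3

Write u(n) = an² + bn + c; the 3 given values yield a linear system in the 3 coefficients.
Solving, u(n) = -3n² - n + 3.
The coefficient of n² is -3.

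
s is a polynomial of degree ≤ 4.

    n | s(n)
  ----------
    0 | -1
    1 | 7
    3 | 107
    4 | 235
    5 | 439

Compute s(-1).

-5

Write s(n) = an^4 + bn³ + cn² + dn + e; the 5 given values yield a linear system in the 5 coefficients.
Solving, the leading coefficient vanishes, and s(n) = 3n³ + 2n² + 3n - 1.
Then s(-1) = -5.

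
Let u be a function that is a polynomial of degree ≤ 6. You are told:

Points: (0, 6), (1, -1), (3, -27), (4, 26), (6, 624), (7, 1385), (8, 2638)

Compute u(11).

Write u(m) = am^6 + bm^5 + cm^4 + dm³ + em² + pm + q; the 7 given values yield a linear system in the 7 coefficients.
Solving, the top 2 coefficients vanish, and u(m) = m^4 - 2m³ - 7m² + m + 6.
Then u(11) = 11149.

11149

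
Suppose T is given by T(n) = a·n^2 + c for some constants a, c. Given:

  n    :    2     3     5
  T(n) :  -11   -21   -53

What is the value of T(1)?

-5

From T(2) = -11 and T(3) = -21: 4a + c = -11 and 9a + c = -21.
Subtracting: 5a = -10, so a = -2; then c = -11 − (-2)·4 = -3.
So T(n) = -2n² − 3, and T(1) = -5.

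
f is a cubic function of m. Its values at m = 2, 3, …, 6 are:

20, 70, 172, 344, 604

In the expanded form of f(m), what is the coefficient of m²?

-1

Write f(m) = am³ + bm² + cm + d; the 5 given values yield a linear system in the 4 coefficients.
Solving, f(m) = 3m³ - m² - 2m + 4.
The coefficient of m² is -1.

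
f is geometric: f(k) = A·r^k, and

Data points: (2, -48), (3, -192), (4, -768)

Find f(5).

-3072

Consecutive ratio: -192/(-48) = 4, and -768/(-192) = 4, so r = 4.
Then A·4^2 = -48 gives A = -3, and f(k) = -3·4^k.
f(5) = -3·4^5 = -3072.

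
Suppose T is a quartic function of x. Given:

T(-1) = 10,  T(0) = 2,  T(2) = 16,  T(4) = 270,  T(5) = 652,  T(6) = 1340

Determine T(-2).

Write T(x) = ax^4 + bx³ + cx² + dx + e; the 6 given values yield a linear system in the 5 coefficients.
Solving, T(x) = x^4 + 2x² - 5x + 2.
Then T(-2) = 36.

36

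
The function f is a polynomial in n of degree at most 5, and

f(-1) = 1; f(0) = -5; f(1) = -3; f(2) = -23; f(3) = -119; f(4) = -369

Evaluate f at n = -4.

7

First differences: -6, 2, -20, -96, -250. Second differences: 8, -22, -76, -154. Third differences: -30, -54, -78. Fourth differences: -24, -24.
Level-4 differences are constant, so f has degree 4.
Fitting a degree-4 polynomial gives f(n) = -n^4 - 3n³ + 5n² + n - 5.
Then f(-4) = 7.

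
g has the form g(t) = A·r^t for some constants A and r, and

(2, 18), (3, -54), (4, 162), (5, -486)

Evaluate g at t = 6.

1458

Consecutive ratio: -54/18 = -3, and 162/(-54) = -3, so r = -3.
Then A·(-3)^2 = 18 gives A = 2, and g(t) = 2·(-3)^t.
g(6) = 2·(-3)^6 = 1458.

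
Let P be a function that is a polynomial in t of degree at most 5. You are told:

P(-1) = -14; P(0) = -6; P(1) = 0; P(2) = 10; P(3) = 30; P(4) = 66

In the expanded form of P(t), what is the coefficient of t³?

Write P(t) = at^5 + bt^4 + ct³ + dt² + et + p; the 6 given values yield a linear system in the 6 coefficients.
Solving, the top 2 coefficients vanish, and P(t) = t³ - t² + 6t - 6.
The coefficient of t³ is 1.

1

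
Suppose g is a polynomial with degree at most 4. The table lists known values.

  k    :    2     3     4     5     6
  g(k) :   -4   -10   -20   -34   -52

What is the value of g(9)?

-130

First differences: -6, -10, -14, -18. Second differences: -4, -4, -4.
Level-2 differences are constant, so g has degree 2.
Fitting a degree-2 polynomial gives g(k) = -2k² + 4k - 4.
Then g(9) = -130.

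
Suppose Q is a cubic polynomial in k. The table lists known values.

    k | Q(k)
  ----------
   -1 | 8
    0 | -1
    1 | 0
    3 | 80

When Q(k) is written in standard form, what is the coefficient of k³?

Write Q(k) = ak³ + bk² + ck + d; the 4 given values yield a linear system in the 4 coefficients.
Solving, Q(k) = 2k³ + 5k² - 6k - 1.
The coefficient of k³ is 2.

2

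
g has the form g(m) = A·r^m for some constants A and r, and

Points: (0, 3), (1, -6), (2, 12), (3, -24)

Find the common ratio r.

-2

Consecutive ratio: -6/3 = -2, and 12/(-6) = -2, so r = -2.
Then A·(-2)^0 = 3 gives A = 3, and g(m) = 3·(-2)^m.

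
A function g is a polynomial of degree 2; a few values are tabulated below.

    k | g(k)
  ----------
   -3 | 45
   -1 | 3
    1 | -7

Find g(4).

38

Write g(k) = ak² + bk + c; the 3 given values yield a linear system in the 3 coefficients.
Solving, g(k) = 4k² - 5k - 6.
Then g(4) = 38.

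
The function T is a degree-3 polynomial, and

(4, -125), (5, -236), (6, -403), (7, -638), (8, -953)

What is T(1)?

Write T(x) = ax³ + bx² + cx + d; the 5 given values yield a linear system in the 4 coefficients.
Solving, T(x) = -2x³ + 2x² - 7x - 1.
Then T(1) = -8.

-8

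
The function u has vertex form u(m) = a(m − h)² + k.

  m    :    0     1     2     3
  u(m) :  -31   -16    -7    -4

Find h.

First differences 15, 9, 3; second difference -6 = 2a, so a = -3.
Expanding, the m-coefficient is −2ah = 6h; matching it to the data gives h = 3, and then k = -4.
So u(m) = -3(m − 3)² − 4.
Hence h = 3.

3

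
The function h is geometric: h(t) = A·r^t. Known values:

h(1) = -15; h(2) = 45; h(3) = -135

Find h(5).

Consecutive ratio: 45/(-15) = -3, and -135/45 = -3, so r = -3.
Then A·(-3)^1 = -15 gives A = 5, and h(t) = 5·(-3)^t.
h(5) = 5·(-3)^5 = -1215.

-1215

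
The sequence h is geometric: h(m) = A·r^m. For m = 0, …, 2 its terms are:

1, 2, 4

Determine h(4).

16

Consecutive ratio: 2/1 = 2, and 4/2 = 2, so r = 2.
Then A·2^0 = 1 gives A = 1, and h(m) = 1·2^m.
h(4) = 1·2^4 = 16.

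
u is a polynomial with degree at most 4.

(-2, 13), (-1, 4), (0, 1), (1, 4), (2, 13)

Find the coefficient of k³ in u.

Write u(k) = ak^4 + bk³ + ck² + dk + e; the 5 given values yield a linear system in the 5 coefficients.
Solving, the top 2 coefficients vanish, and u(k) = 3k² + 1.
The coefficient of k³ is 0.

0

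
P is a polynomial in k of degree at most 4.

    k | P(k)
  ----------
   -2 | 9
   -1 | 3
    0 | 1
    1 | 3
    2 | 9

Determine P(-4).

33

Write P(k) = ak^4 + bk³ + ck² + dk + e; the 5 given values yield a linear system in the 5 coefficients.
Solving, the top 2 coefficients vanish, and P(k) = 2k² + 1.
Then P(-4) = 33.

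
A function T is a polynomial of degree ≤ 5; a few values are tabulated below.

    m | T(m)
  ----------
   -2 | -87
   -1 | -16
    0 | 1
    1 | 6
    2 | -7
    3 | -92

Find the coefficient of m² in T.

First differences: 71, 17, 5, -13, -85. Second differences: -54, -12, -18, -72. Third differences: 42, -6, -54. Fourth differences: -48, -48.
Level-4 differences are constant, so T has degree 4.
Fitting a degree-4 polynomial gives T(m) = -2m^4 + 3m³ - 4m² + 8m + 1.
The coefficient of m² is -4.

-4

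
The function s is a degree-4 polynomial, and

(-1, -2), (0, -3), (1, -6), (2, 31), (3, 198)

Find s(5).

1522

Write s(m) = am^4 + bm³ + cm² + dm + e; the 5 given values yield a linear system in the 5 coefficients.
Solving, s(m) = 2m^4 + 3m³ - 3m² - 5m - 3.
Then s(5) = 1522.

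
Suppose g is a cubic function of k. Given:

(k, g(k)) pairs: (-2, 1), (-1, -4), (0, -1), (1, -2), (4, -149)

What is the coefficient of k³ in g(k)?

Write g(k) = ak³ + bk² + ck + d; the 5 given values yield a linear system in the 4 coefficients.
Solving, g(k) = -2k³ - 2k² + 3k - 1.
The coefficient of k³ is -2.

-2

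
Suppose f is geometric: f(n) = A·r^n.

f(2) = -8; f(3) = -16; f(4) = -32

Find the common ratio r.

Consecutive ratio: -16/(-8) = 2, and -32/(-16) = 2, so r = 2.
Then A·2^2 = -8 gives A = -2, and f(n) = -2·2^n.

2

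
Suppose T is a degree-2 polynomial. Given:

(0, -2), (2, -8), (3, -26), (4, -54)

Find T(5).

-92

Write T(m) = am² + bm + c; the 4 given values yield a linear system in the 3 coefficients.
Solving, T(m) = -5m² + 7m - 2.
Then T(5) = -92.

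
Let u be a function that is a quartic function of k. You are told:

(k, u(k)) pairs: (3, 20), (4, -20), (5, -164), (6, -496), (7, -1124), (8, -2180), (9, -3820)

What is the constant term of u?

-4

Write u(k) = ak^4 + bk³ + ck² + dk + e; the 7 given values yield a linear system in the 5 coefficients.
Solving, u(k) = -k^4 + 4k³ - 3k² + 8k - 4.
The constant term is u(0) = -4.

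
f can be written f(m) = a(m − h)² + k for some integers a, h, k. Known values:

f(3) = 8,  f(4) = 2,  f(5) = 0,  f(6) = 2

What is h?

First differences -6, -2, 2; second difference 4 = 2a, so a = 2.
Expanding, the m-coefficient is −2ah = -4h; matching it to the data gives h = 5, and then k = 0.
So f(m) = 2(m − 5)² + 0.
Hence h = 5.

5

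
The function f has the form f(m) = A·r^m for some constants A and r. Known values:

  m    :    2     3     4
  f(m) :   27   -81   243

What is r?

-3

Consecutive ratio: -81/27 = -3, and 243/(-81) = -3, so r = -3.
Then A·(-3)^2 = 27 gives A = 3, and f(m) = 3·(-3)^m.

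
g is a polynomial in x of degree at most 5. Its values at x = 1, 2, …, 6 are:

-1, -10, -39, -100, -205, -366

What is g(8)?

-904

First differences: -9, -29, -61, -105, -161. Second differences: -20, -32, -44, -56. Third differences: -12, -12, -12.
Level-3 differences are constant, so g has degree 3.
Fitting a degree-3 polynomial gives g(x) = -2x³ + 2x² - x.
Then g(8) = -904.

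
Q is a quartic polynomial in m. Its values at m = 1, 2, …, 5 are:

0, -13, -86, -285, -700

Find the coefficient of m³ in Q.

Write Q(m) = am^4 + bm³ + cm² + dm + e; the 5 given values yield a linear system in the 5 coefficients.
Solving, Q(m) = -m^4 - m³ + m² + 6m - 5.
The coefficient of m³ is -1.

-1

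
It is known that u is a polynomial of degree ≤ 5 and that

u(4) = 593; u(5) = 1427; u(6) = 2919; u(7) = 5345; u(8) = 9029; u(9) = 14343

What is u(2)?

First differences: 834, 1492, 2426, 3684, 5314. Second differences: 658, 934, 1258, 1630. Third differences: 276, 324, 372. Fourth differences: 48, 48.
Level-4 differences are constant, so u has degree 4.
Fitting a degree-4 polynomial gives u(k) = 2k^4 + 2k³ - 3k² + k - 3.
Then u(2) = 35.

35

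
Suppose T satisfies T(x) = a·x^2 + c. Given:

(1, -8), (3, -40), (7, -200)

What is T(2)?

-20

From T(1) = -8 and T(3) = -40: 1a + c = -8 and 9a + c = -40.
Subtracting: 8a = -32, so a = -4; then c = -8 − (-4)·1 = -4.
So T(x) = -4x² − 4, and T(2) = -20.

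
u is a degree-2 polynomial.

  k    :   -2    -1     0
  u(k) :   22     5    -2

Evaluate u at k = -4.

86

Write u(k) = ak² + bk + c; the 3 given values yield a linear system in the 3 coefficients.
Solving, u(k) = 5k² - 2k - 2.
Then u(-4) = 86.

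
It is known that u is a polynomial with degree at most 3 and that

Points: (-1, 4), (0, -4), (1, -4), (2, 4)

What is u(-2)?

20

First differences: -8, 0, 8. Second differences: 8, 8.
Level-2 differences are constant, so u has degree 2.
Fitting a degree-2 polynomial gives u(x) = 4x² - 4x - 4.
Then u(-2) = 20.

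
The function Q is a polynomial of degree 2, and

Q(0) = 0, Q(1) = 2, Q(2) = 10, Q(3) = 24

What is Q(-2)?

14

Write Q(n) = an² + bn + c; the 4 given values yield a linear system in the 3 coefficients.
Solving, Q(n) = 3n² - n.
Then Q(-2) = 14.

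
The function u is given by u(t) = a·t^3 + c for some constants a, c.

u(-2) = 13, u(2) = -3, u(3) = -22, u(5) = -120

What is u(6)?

From u(-2) = 13 and u(2) = -3: -8a + c = 13 and 8a + c = -3.
Subtracting: 16a = -16, so a = -1; then c = 13 − (-1)·(-8) = 5.
So u(t) = -1t³ + 5, and u(6) = -211.

-211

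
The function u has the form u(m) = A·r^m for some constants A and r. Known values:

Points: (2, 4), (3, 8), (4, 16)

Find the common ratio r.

2

Consecutive ratio: 8/4 = 2, and 16/8 = 2, so r = 2.
Then A·2^2 = 4 gives A = 1, and u(m) = 1·2^m.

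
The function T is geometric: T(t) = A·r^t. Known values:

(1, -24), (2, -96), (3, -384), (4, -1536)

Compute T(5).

Consecutive ratio: -96/(-24) = 4, and -384/(-96) = 4, so r = 4.
Then A·4^1 = -24 gives A = -6, and T(t) = -6·4^t.
T(5) = -6·4^5 = -6144.

-6144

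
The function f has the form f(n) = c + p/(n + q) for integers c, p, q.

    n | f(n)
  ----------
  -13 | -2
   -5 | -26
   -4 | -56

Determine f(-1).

34

(f(n) − c)(n + q) = p for each data point; the three points give a linear system in c and q, then p follows.
Solving: c = 4, q = 3, p = 60, so f(n) = 4 + 60/(n + 3).
Then f(-1) = 4 + 60/2 = 34.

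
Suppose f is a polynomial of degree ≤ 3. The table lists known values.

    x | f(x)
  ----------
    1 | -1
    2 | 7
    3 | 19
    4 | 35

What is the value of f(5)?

55

First differences: 8, 12, 16. Second differences: 4, 4.
Level-2 differences are constant, so f has degree 2.
Extending the table by one column gives the next first difference 20, so f(5) = 35 + 20 = 55.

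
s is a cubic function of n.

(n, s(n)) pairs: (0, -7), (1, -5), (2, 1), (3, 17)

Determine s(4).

Write s(n) = an³ + bn² + cn + d; the 4 given values yield a linear system in the 4 coefficients.
Solving, s(n) = n³ - n² + 2n - 7.
Then s(4) = 49.

49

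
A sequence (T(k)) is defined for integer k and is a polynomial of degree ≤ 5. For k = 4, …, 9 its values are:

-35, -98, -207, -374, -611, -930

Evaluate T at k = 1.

Write T(k) = ak^5 + bk^4 + ck³ + dk² + ek + p; the 6 given values yield a linear system in the 6 coefficients.
Solving, the top 2 coefficients vanish, and T(k) = -2k³ + 7k² - 4k - 3.
Then T(1) = -2.

-2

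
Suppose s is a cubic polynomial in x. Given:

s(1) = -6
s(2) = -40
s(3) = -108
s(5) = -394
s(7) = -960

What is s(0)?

Write s(x) = ax³ + bx² + cx + d; the 5 given values yield a linear system in the 4 coefficients.
Solving, s(x) = -2x³ - 5x² - 5x + 6.
The constant term is s(0) = 6.

6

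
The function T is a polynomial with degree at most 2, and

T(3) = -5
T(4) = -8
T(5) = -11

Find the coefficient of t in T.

-3

Write T(t) = at² + bt + c; the 3 given values yield a linear system in the 3 coefficients.
Solving, the leading coefficient vanishes, and T(t) = -3t + 4.
The coefficient of t is -3.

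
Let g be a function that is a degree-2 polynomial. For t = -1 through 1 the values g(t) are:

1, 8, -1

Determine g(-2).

-22

Write g(t) = at² + bt + c; the 3 given values yield a linear system in the 3 coefficients.
Solving, g(t) = -8t² - t + 8.
Then g(-2) = -22.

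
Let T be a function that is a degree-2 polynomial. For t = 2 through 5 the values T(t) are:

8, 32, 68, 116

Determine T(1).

-4

Write T(t) = at² + bt + c; the 4 given values yield a linear system in the 3 coefficients.
Solving, T(t) = 6t² - 6t - 4.
Then T(1) = -4.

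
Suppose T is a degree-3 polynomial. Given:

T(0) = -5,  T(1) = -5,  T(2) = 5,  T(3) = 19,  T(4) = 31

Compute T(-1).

11

Write T(t) = at³ + bt² + ct + d; the 5 given values yield a linear system in the 4 coefficients.
Solving, T(t) = -t³ + 8t² - 7t - 5.
Then T(-1) = 11.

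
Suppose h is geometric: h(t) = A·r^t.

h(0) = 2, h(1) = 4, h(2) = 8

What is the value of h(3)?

Consecutive ratio: 4/2 = 2, and 8/4 = 2, so r = 2.
Then A·2^0 = 2 gives A = 2, and h(t) = 2·2^t.
h(3) = 2·2^3 = 16.

16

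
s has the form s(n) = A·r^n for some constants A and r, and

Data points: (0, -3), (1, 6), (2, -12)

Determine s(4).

-48

Consecutive ratio: 6/(-3) = -2, and -12/6 = -2, so r = -2.
Then A·(-2)^0 = -3 gives A = -3, and s(n) = -3·(-2)^n.
s(4) = -3·(-2)^4 = -48.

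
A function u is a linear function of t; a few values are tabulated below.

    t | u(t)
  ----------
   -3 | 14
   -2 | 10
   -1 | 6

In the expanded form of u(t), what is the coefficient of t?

Write u(t) = at + b; the 3 given values yield a linear system in the 2 coefficients.
Solving, u(t) = -4t + 2.
The coefficient of t is -4.

-4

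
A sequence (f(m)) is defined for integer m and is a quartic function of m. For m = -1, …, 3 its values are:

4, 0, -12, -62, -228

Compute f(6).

Write f(m) = am^4 + bm³ + cm² + dm + e; the 5 given values yield a linear system in the 5 coefficients.
Solving, f(m) = -2m^4 - m³ - 2m² - 7m.
Then f(6) = -2922.

-2922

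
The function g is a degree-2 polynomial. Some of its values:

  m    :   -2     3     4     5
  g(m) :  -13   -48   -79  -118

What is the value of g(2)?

Write g(m) = am² + bm + c; the 4 given values yield a linear system in the 3 coefficients.
Solving, g(m) = -4m² - 3m - 3.
Then g(2) = -25.

-25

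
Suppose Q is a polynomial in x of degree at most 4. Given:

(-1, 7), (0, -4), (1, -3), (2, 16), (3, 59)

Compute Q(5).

Write Q(x) = ax^4 + bx³ + cx² + dx + e; the 5 given values yield a linear system in the 5 coefficients.
Solving, the leading coefficient vanishes, and Q(x) = x³ + 6x² - 6x - 4.
Then Q(5) = 241.

241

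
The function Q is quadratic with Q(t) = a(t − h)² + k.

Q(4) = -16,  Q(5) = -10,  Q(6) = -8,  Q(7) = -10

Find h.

6

First differences 6, 2, -2; second difference -4 = 2a, so a = -2.
Expanding, the t-coefficient is −2ah = 4h; matching it to the data gives h = 6, and then k = -8.
So Q(t) = -2(t − 6)² − 8.
Hence h = 6.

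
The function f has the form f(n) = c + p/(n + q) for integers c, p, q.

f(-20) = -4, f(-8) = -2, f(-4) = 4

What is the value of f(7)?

-7

(f(n) − c)(n + q) = p for each data point; the three points give a linear system in c and q, then p follows.
Solving: c = -5, q = 2, p = -18, so f(n) = -5 − 18/(n + 2).
Then f(7) = -5 − 18/9 = -7.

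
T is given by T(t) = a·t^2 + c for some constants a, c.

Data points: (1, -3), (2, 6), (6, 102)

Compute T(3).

21

From T(1) = -3 and T(2) = 6: 1a + c = -3 and 4a + c = 6.
Subtracting: 3a = 9, so a = 3; then c = -3 − 3·1 = -6.
So T(t) = 3t² − 6, and T(3) = 21.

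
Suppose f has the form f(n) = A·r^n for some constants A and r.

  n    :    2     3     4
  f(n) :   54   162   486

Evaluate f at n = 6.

4374

Consecutive ratio: 162/54 = 3, and 486/162 = 3, so r = 3.
Then A·3^2 = 54 gives A = 6, and f(n) = 6·3^n.
f(6) = 6·3^6 = 4374.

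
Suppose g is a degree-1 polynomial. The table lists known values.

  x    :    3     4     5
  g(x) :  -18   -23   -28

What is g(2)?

-13

First differences: -5, -5.
Level-1 differences are constant, so g has degree 1.
Fitting a degree-1 polynomial gives g(x) = -5x - 3.
Then g(2) = -13.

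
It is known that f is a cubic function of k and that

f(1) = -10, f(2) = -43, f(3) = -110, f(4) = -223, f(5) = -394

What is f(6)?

Write f(k) = ak³ + bk² + ck + d; the 5 given values yield a linear system in the 4 coefficients.
Solving, f(k) = -2k³ - 5k² - 4k + 1.
Then f(6) = -635.

-635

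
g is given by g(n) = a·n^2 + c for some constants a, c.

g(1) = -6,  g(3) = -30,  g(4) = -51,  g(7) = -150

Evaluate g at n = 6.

-111

From g(1) = -6 and g(3) = -30: 1a + c = -6 and 9a + c = -30.
Subtracting: 8a = -24, so a = -3; then c = -6 − (-3)·1 = -3.
So g(n) = -3n² − 3, and g(6) = -111.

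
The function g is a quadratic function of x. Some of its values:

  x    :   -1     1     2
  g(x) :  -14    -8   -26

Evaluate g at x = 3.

-58

Write g(x) = ax² + bx + c; the 3 given values yield a linear system in the 3 coefficients.
Solving, g(x) = -7x² + 3x - 4.
Then g(3) = -58.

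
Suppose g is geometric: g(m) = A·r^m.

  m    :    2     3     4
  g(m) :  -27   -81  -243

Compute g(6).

Consecutive ratio: -81/(-27) = 3, and -243/(-81) = 3, so r = 3.
Then A·3^2 = -27 gives A = -3, and g(m) = -3·3^m.
g(6) = -3·3^6 = -2187.

-2187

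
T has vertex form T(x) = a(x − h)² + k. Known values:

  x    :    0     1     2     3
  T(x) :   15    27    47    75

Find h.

First differences 12, 20, 28; second difference 8 = 2a, so a = 4.
Expanding, the x-coefficient is −2ah = -8h; matching it to the data gives h = -1, and then k = 11.
So T(x) = 4(x + 1)² + 11.
Hence h = -1.

-1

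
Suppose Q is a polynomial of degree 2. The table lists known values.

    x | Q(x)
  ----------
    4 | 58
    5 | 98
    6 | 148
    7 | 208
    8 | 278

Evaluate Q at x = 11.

First differences: 40, 50, 60, 70. Second differences: 10, 10, 10.
Level-2 differences are constant, so Q has degree 2.
Fitting a degree-2 polynomial gives Q(x) = 5x² - 5x - 2.
Then Q(11) = 548.

548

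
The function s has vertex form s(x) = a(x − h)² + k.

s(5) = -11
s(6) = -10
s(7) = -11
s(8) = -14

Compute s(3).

First differences 1, -1, -3; second difference -2 = 2a, so a = -1.
Expanding, the x-coefficient is −2ah = 2h; matching it to the data gives h = 6, and then k = -10.
So s(x) = -1(x − 6)² − 10.
s(3) = -1·(-3)² − 10 = -19.

-19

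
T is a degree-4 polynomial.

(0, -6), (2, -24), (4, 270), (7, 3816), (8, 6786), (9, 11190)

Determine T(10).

17424

Write T(n) = an^4 + bn³ + cn² + dn + e; the 6 given values yield a linear system in the 5 coefficients.
Solving, T(n) = 2n^4 - 2n³ - 5n² - 7n - 6.
Then T(10) = 17424.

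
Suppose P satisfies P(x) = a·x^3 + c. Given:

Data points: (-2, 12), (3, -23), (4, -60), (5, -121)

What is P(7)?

From P(-2) = 12 and P(3) = -23: -8a + c = 12 and 27a + c = -23.
Subtracting: 35a = -35, so a = -1; then c = 12 − (-1)·(-8) = 4.
So P(x) = -1x³ + 4, and P(7) = -339.

-339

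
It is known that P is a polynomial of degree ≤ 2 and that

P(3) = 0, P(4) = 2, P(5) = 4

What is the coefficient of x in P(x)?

First differences: 2, 2.
Level-1 differences are constant, so P has degree 1.
Fitting a degree-1 polynomial gives P(x) = 2x - 6.
The coefficient of x is 2.

2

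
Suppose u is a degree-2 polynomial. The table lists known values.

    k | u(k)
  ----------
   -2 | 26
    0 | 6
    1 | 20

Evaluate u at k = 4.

Write u(k) = ak² + bk + c; the 3 given values yield a linear system in the 3 coefficients.
Solving, u(k) = 8k² + 6k + 6.
Then u(4) = 158.

158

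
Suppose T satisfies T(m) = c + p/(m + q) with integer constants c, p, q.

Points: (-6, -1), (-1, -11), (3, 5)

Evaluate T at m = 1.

13

(T(m) − c)(m + q) = p for each data point; the three points give a linear system in c and q, then p follows.
Solving: c = 1, q = 0, p = 12, so T(m) = 1 + 12/(m + 0).
Then T(1) = 1 + 12/1 = 13.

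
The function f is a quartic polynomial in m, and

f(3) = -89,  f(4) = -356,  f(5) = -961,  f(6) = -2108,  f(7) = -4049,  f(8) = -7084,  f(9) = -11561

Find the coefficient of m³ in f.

2

Write f(m) = am^4 + bm³ + cm² + dm + e; the 7 given values yield a linear system in the 5 coefficients.
Solving, f(m) = -2m^4 + 2m³ + m² + 2m + 4.
The coefficient of m³ is 2.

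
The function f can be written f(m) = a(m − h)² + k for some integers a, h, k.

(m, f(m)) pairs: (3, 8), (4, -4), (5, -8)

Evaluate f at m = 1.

56

First differences -12, -4; second difference 8 = 2a, so a = 4.
Expanding, the m-coefficient is −2ah = -8h; matching it to the data gives h = 5, and then k = -8.
So f(m) = 4(m − 5)² − 8.
f(1) = 4·(-4)² − 8 = 56.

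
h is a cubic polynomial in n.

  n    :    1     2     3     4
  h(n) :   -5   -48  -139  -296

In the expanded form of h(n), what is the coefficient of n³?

Write h(n) = an³ + bn² + cn + d; the 4 given values yield a linear system in the 4 coefficients.
Solving, h(n) = -3n³ - 6n² - 4n + 8.
The coefficient of n³ is -3.

-3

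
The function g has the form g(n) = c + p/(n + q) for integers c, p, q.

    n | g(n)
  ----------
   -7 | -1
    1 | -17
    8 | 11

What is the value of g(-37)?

(g(n) − c)(n + q) = p for each data point; the three points give a linear system in c and q, then p follows.
Solving: c = 3, q = -3, p = 40, so g(n) = 3 + 40/(n − 3).
Then g(-37) = 3 + 40/(-40) = 2.

2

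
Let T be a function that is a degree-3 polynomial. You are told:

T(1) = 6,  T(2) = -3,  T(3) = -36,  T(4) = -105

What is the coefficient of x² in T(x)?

0

Write T(x) = ax³ + bx² + cx + d; the 4 given values yield a linear system in the 4 coefficients.
Solving, T(x) = -2x³ + 5x + 3.
The coefficient of x² is 0.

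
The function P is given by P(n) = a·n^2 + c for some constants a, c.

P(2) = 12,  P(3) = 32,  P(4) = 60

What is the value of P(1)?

0

From P(2) = 12 and P(3) = 32: 4a + c = 12 and 9a + c = 32.
Subtracting: 5a = 20, so a = 4; then c = 12 − 4·4 = -4.
So P(n) = 4n² − 4, and P(1) = 0.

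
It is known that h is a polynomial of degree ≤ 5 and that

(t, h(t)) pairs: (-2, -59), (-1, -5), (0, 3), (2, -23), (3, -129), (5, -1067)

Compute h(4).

Write h(t) = at^5 + bt^4 + ct³ + dt² + et + p; the 6 given values yield a linear system in the 6 coefficients.
Solving, the leading coefficient vanishes, and h(t) = -2t^4 + 2t³ - 3t² + t + 3.
Then h(4) = -425.

-425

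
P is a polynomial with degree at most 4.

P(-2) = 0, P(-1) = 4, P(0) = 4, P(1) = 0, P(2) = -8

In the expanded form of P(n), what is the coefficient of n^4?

First differences: 4, 0, -4, -8. Second differences: -4, -4, -4.
Level-2 differences are constant, so P has degree 2.
Fitting a degree-2 polynomial gives P(n) = -2n² - 2n + 4.
The coefficient of n^4 is 0.

0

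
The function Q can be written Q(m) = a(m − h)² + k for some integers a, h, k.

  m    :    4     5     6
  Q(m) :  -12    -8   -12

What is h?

First differences 4, -4; second difference -8 = 2a, so a = -4.
Expanding, the m-coefficient is −2ah = 8h; matching it to the data gives h = 5, and then k = -8.
So Q(m) = -4(m − 5)² − 8.
Hence h = 5.

5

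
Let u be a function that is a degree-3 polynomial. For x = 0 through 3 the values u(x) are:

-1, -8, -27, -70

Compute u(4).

Write u(x) = ax³ + bx² + cx + d; the 4 given values yield a linear system in the 4 coefficients.
Solving, u(x) = -2x³ - 5x - 1.
Then u(4) = -149.

-149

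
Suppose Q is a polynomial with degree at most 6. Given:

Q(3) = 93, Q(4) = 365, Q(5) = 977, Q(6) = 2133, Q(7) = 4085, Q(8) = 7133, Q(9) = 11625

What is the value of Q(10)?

First differences: 272, 612, 1156, 1952, 3048, 4492. Second differences: 340, 544, 796, 1096, 1444. Third differences: 204, 252, 300, 348. Fourth differences: 48, 48, 48.
Level-4 differences are constant, so Q has degree 4.
Extending the table by one column gives the next first difference 6332, so Q(10) = 11625 + 6332 = 17957.

17957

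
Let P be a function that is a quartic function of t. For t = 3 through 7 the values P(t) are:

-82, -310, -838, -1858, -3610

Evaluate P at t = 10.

Write P(t) = at^4 + bt³ + ct² + dt + e; the 5 given values yield a linear system in the 5 coefficients.
Solving, P(t) = -2t^4 + 4t³ - 4t² + 2t + 2.
Then P(10) = -16378.

-16378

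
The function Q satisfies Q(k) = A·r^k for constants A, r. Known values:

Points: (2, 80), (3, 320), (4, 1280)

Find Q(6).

20480

Consecutive ratio: 320/80 = 4, and 1280/320 = 4, so r = 4.
Then A·4^2 = 80 gives A = 5, and Q(k) = 5·4^k.
Q(6) = 5·4^6 = 20480.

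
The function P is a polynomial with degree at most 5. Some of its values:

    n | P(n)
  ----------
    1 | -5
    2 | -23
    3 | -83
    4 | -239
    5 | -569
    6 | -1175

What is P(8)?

-3743

First differences: -18, -60, -156, -330, -606. Second differences: -42, -96, -174, -276. Third differences: -54, -78, -102. Fourth differences: -24, -24.
Level-4 differences are constant, so P has degree 4.
Fitting a degree-4 polynomial gives P(n) = -n^4 + n³ - 2n² - 4n + 1.
Then P(8) = -3743.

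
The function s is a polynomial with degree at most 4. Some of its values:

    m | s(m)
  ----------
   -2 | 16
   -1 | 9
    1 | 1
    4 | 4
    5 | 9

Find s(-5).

Write s(m) = am^4 + bm³ + cm² + dm + e; the 5 given values yield a linear system in the 5 coefficients.
Solving, the top 2 coefficients vanish, and s(m) = m² - 4m + 4.
Then s(-5) = 49.

49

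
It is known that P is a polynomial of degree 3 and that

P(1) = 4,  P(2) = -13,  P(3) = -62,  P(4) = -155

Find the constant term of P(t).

Write P(t) = at³ + bt² + ct + d; the 4 given values yield a linear system in the 4 coefficients.
Solving, P(t) = -2t³ - 4t² + 9t + 1.
The constant term is P(0) = 1.

1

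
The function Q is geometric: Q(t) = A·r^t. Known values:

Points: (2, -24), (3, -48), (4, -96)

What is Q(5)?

-192

Consecutive ratio: -48/(-24) = 2, and -96/(-48) = 2, so r = 2.
Then A·2^2 = -24 gives A = -6, and Q(t) = -6·2^t.
Q(5) = -6·2^5 = -192.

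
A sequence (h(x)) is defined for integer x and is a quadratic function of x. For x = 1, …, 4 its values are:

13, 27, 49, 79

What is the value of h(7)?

Write h(x) = ax² + bx + c; the 4 given values yield a linear system in the 3 coefficients.
Solving, h(x) = 4x² + 2x + 7.
Then h(7) = 217.

217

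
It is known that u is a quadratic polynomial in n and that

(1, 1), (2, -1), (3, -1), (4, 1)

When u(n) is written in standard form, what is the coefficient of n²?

1

First differences: -2, 0, 2. Second differences: 2, 2.
Level-2 differences are constant, so u has degree 2.
Fitting a degree-2 polynomial gives u(n) = n² - 5n + 5.
The coefficient of n² is 1.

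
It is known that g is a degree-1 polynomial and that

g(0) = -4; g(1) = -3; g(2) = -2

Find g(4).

0

First differences: 1, 1.
Level-1 differences are constant, so g has degree 1.
Fitting a degree-1 polynomial gives g(m) = m - 4.
Then g(4) = 0.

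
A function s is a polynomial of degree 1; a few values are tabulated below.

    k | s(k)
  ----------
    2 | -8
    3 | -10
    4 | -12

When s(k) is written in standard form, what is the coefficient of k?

First differences: -2, -2.
Level-1 differences are constant, so s has degree 1.
Fitting a degree-1 polynomial gives s(k) = -2k - 4.
The coefficient of k is -2.

-2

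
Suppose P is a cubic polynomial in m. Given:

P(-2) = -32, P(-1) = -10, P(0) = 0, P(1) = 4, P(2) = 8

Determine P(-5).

First differences: 22, 10, 4, 4. Second differences: -12, -6, 0. Third differences: 6, 6.
Level-3 differences are constant, so P has degree 3.
Fitting a degree-3 polynomial gives P(m) = m³ - 3m² + 6m.
Then P(-5) = -230.

-230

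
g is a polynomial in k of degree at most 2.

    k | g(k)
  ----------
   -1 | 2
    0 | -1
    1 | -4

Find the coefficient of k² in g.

First differences: -3, -3.
Level-1 differences are constant, so g has degree 1.
Fitting a degree-1 polynomial gives g(k) = -3k - 1.
The coefficient of k² is 0.

0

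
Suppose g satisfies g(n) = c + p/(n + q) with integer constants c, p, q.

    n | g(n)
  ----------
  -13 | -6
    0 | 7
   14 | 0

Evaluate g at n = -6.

(g(n) − c)(n + q) = p for each data point; the three points give a linear system in c and q, then p follows.
Solving: c = -2, q = 4, p = 36, so g(n) = -2 + 36/(n + 4).
Then g(-6) = -2 + 36/(-2) = -20.

-20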